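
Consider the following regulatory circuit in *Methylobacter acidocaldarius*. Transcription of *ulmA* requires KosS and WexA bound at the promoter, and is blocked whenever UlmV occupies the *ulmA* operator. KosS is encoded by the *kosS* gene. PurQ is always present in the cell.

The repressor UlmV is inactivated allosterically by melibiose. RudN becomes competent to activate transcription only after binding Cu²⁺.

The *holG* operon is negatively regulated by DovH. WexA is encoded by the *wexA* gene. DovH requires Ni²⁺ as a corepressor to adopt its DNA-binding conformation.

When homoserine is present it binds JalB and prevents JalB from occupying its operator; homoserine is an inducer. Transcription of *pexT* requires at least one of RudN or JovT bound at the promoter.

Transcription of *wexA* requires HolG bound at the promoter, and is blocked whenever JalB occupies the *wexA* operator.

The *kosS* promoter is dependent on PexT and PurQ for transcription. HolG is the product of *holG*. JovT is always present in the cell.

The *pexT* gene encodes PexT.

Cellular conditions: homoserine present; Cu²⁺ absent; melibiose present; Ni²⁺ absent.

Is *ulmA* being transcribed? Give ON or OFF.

ON

Cu²⁺ is absent, so RudN is inactive.
JovT is produced constitutively and is active.
Activator JovT is present, so *pexT* is transcribed.
So PexT is produced and active.
PurQ is produced constitutively and is active.
No repressor is bound and PexT and PurQ are active, so *kosS* is transcribed.
So KosS is produced and active.
Melibiose is present, so UlmV is inactive.
Ni²⁺ is absent, so DovH is inactive.
With no repressor bound, *holG* is transcribed.
So HolG is produced and active.
Homoserine is present, so JalB is inactive.
No repressor is bound and HolG is active, so *wexA* is transcribed.
So WexA is produced and active.
No repressor is bound and KosS and WexA are active, so *ulmA* is transcribed.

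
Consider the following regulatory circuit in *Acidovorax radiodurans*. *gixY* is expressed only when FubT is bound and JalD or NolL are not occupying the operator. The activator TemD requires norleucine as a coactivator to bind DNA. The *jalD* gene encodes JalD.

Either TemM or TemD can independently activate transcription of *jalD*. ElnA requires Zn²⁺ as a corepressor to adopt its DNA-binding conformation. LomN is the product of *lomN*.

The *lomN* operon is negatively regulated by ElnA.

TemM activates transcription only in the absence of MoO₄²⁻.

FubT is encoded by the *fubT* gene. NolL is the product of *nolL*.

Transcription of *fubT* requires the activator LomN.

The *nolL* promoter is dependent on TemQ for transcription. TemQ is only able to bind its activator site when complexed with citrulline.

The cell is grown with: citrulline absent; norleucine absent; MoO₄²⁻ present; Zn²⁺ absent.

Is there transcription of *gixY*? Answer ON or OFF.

MoO₄²⁻ is present, so TemM is inactive.
Norleucine is absent, so TemD is inactive.
No activator is available at the *jalD* promoter, so *jalD* is not transcribed.
So JalD is not produced.
Zn²⁺ is absent, so ElnA is inactive.
With no repressor bound, *lomN* is transcribed.
So LomN is produced and active.
No repressor is bound and LomN is active, so *fubT* is transcribed.
So FubT is produced and active.
Citrulline is absent, so TemQ is inactive.
Required activator TemQ is absent, so *nolL* is not transcribed.
So NolL is not produced.
No repressor is bound and FubT is active, so *gixY* is transcribed.

ON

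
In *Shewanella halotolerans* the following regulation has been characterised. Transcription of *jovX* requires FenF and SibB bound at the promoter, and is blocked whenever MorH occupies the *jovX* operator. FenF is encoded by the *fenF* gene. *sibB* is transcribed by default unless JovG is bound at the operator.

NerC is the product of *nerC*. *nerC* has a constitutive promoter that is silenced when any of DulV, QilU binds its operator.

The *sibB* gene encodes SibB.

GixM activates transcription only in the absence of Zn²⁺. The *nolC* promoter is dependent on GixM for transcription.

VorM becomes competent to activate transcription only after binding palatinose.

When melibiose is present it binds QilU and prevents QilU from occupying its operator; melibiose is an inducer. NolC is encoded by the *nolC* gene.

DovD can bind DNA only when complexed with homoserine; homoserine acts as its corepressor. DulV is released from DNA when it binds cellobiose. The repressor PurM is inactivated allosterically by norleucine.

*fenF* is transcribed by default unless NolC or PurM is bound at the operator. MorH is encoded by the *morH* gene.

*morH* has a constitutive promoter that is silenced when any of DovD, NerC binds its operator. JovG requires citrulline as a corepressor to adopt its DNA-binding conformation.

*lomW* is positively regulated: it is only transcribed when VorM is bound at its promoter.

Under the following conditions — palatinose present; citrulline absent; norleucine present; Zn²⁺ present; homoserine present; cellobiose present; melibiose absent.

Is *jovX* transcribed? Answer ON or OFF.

Homoserine is present, so DovD is active.
Cellobiose is present, so DulV is inactive.
Melibiose is absent, so QilU is active.
With repressor QilU bound, *nerC* is not transcribed.
So NerC is not produced.
With repressor DovD bound, *morH* is not transcribed.
So MorH is not produced.
Zn²⁺ is present, so GixM is inactive.
Required activator GixM is absent, so *nolC* is not transcribed.
So NolC is not produced.
Norleucine is present, so PurM is inactive.
With no repressor bound, *fenF* is transcribed.
So FenF is produced and active.
Citrulline is absent, so JovG is inactive.
With no repressor bound, *sibB* is transcribed.
So SibB is produced and active.
No repressor is bound and FenF and SibB are active, so *jovX* is transcribed.

ON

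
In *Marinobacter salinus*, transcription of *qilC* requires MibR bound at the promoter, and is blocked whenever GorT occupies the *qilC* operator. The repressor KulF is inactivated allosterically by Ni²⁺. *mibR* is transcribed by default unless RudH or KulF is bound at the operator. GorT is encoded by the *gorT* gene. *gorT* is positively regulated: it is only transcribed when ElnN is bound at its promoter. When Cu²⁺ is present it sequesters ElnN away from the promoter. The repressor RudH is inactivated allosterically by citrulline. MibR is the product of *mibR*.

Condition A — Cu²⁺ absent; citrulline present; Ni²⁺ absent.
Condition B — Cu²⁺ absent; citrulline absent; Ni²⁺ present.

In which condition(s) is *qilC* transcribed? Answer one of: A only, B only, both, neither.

neither

Condition A:
Cu²⁺ is absent, so ElnN is active.
No repressor is bound and ElnN is active, so *gorT* is transcribed.
So GorT is produced and active.
Citrulline is present, so RudH is inactive.
Ni²⁺ is absent, so KulF is active.
With repressor KulF bound, *mibR* is not transcribed.
So MibR is not produced.
With repressor GorT bound, *qilC* is not transcribed.
→ *qilC* is OFF in A.
Condition B:
Cu²⁺ is absent, so ElnN is active.
No repressor is bound and ElnN is active, so *gorT* is transcribed.
So GorT is produced and active.
Citrulline is absent, so RudH is active.
Ni²⁺ is present, so KulF is inactive.
With repressor RudH bound, *mibR* is not transcribed.
So MibR is not produced.
With repressor GorT bound, *qilC* is not transcribed.
→ *qilC* is OFF in B.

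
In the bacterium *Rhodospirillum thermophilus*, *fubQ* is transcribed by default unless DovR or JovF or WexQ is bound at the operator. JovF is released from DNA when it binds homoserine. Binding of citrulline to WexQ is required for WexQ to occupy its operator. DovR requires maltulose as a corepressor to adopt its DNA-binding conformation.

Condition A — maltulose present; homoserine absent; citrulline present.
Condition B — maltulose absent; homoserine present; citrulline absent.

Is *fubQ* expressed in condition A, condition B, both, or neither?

Condition A:
Maltulose is present, so DovR is active.
Homoserine is absent, so JovF is active.
Citrulline is present, so WexQ is active.
With repressor DovR bound, *fubQ* is not transcribed.
→ *fubQ* is OFF in A.
Condition B:
Maltulose is absent, so DovR is inactive.
Homoserine is present, so JovF is inactive.
Citrulline is absent, so WexQ is inactive.
With no repressor bound, *fubQ* is transcribed.
→ *fubQ* is ON in B.

B only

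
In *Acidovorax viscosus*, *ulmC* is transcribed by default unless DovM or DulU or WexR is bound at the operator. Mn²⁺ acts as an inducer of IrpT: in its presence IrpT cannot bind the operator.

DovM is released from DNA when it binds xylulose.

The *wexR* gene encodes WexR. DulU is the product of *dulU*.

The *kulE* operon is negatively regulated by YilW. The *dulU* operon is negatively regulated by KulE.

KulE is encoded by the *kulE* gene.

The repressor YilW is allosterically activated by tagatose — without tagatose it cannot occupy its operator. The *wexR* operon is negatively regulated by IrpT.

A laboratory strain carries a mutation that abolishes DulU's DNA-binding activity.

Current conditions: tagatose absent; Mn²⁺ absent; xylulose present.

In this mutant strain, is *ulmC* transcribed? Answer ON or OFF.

ON

Xylulose is present, so DovM is inactive.
DulU is non-functional in this strain, so it has no effect.
Mn²⁺ is absent, so IrpT is active.
With repressor IrpT bound, *wexR* is not transcribed.
So WexR is not produced.
With no repressor bound, *ulmC* is transcribed.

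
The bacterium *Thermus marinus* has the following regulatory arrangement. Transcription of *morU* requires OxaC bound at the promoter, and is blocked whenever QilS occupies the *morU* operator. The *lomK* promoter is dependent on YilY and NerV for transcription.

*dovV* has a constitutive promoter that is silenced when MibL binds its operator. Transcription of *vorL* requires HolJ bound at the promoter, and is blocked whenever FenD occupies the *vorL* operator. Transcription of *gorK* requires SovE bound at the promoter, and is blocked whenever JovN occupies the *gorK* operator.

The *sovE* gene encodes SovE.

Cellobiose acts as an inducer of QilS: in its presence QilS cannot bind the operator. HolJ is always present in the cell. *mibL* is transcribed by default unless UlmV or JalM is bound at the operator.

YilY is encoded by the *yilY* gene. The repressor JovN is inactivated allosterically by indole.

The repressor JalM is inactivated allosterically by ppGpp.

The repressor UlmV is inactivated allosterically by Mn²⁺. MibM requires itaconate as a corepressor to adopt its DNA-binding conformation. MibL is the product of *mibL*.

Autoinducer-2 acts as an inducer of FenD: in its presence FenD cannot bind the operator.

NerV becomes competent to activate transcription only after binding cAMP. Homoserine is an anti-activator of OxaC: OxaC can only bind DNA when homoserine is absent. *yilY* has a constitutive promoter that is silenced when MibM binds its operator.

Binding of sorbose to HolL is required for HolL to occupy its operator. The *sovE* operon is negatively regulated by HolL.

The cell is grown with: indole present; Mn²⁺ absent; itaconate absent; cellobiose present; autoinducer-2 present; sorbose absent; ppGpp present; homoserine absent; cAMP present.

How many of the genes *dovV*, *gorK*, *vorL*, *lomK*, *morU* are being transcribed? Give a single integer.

5

Mn²⁺ is absent, so UlmV is active.
ppGpp is present, so JalM is inactive.
With repressor UlmV bound, *mibL* is not transcribed.
So MibL is not produced.
With no repressor bound, *dovV* is transcribed.
→ *dovV* is ON.
Indole is present, so JovN is inactive.
Sorbose is absent, so HolL is inactive.
With no repressor bound, *sovE* is transcribed.
So SovE is produced and active.
No repressor is bound and SovE is active, so *gorK* is transcribed.
→ *gorK* is ON.
Autoinducer-2 is present, so FenD is inactive.
HolJ is produced constitutively and is active.
No repressor is bound and HolJ is active, so *vorL* is transcribed.
→ *vorL* is ON.
Itaconate is absent, so MibM is inactive.
With no repressor bound, *yilY* is transcribed.
So YilY is produced and active.
cAMP is present, so NerV is active.
No repressor is bound and YilY and NerV are active, so *lomK* is transcribed.
→ *lomK* is ON.
Cellobiose is present, so QilS is inactive.
Homoserine is absent, so OxaC is active.
No repressor is bound and OxaC is active, so *morU* is transcribed.
→ *morU* is ON.
5 of the 5 genes are transcribed.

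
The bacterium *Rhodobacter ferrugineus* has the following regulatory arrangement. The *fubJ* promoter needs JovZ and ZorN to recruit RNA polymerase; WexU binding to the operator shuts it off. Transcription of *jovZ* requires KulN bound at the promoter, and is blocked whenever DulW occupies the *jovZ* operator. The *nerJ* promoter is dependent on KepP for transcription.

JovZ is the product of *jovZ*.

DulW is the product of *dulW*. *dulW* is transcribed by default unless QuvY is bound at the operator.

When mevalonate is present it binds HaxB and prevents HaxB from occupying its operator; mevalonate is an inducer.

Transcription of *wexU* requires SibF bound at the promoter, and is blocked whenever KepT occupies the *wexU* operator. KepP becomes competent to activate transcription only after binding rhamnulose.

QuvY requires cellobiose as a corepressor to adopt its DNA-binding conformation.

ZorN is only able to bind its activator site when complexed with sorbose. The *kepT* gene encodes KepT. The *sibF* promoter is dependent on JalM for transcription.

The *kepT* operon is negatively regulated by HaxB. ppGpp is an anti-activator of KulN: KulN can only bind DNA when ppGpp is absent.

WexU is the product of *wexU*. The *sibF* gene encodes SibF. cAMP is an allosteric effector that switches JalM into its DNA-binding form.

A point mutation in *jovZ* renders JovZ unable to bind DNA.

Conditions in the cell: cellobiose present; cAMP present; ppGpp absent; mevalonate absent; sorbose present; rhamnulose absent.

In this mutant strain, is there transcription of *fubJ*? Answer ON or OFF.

JovZ is non-functional in this strain, so it has no effect.
Mevalonate is absent, so HaxB is active.
With repressor HaxB bound, *kepT* is not transcribed.
So KepT is not produced.
cAMP is present, so JalM is active.
No repressor is bound and JalM is active, so *sibF* is transcribed.
So SibF is produced and active.
No repressor is bound and SibF is active, so *wexU* is transcribed.
So WexU is produced and active.
Sorbose is present, so ZorN is active.
With repressor WexU bound, *fubJ* is not transcribed.

OFF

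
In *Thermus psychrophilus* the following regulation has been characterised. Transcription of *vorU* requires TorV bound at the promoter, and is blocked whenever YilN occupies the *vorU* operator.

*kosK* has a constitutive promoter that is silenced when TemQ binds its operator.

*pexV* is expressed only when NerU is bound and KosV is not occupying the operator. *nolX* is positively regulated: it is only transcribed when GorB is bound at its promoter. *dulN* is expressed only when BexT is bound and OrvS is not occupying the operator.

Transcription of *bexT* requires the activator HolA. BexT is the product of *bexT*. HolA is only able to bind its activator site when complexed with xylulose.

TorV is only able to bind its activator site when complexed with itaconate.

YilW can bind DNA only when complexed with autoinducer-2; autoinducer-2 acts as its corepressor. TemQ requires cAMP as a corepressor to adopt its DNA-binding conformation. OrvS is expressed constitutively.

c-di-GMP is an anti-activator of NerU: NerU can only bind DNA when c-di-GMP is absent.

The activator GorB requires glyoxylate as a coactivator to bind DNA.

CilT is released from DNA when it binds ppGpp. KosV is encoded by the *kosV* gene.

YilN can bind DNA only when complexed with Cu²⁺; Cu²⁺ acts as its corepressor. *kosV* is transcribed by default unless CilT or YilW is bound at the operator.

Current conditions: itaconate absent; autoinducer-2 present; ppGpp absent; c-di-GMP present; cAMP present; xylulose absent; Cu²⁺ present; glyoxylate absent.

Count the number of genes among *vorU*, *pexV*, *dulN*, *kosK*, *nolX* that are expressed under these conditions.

0

Cu²⁺ is present, so YilN is active.
Itaconate is absent, so TorV is inactive.
With repressor YilN bound, *vorU* is not transcribed.
→ *vorU* is OFF.
c-di-GMP is present, so NerU is inactive.
ppGpp is absent, so CilT is active.
Autoinducer-2 is present, so YilW is active.
With repressor CilT bound, *kosV* is not transcribed.
So KosV is not produced.
Required activator NerU is absent, so *pexV* is not transcribed.
→ *pexV* is OFF.
Xylulose is absent, so HolA is inactive.
Required activator HolA is absent, so *bexT* is not transcribed.
So BexT is not produced.
OrvS is produced constitutively and is active.
With repressor OrvS bound, *dulN* is not transcribed.
→ *dulN* is OFF.
cAMP is present, so TemQ is active.
With repressor TemQ bound, *kosK* is not transcribed.
→ *kosK* is OFF.
Glyoxylate is absent, so GorB is inactive.
Required activator GorB is absent, so *nolX* is not transcribed.
→ *nolX* is OFF.
0 of the 5 genes are transcribed.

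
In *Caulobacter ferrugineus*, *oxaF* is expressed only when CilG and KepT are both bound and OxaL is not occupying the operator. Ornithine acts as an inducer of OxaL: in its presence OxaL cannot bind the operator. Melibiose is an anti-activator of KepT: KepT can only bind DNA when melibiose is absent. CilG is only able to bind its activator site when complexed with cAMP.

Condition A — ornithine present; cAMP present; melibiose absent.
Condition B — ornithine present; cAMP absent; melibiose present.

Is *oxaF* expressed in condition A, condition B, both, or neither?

A only

Condition A:
Ornithine is present, so OxaL is inactive.
cAMP is present, so CilG is active.
Melibiose is absent, so KepT is active.
No repressor is bound and CilG and KepT are active, so *oxaF* is transcribed.
→ *oxaF* is ON in A.
Condition B:
Ornithine is present, so OxaL is inactive.
cAMP is absent, so CilG is inactive.
Melibiose is present, so KepT is inactive.
Required activator CilG is absent, so *oxaF* is not transcribed.
→ *oxaF* is OFF in B.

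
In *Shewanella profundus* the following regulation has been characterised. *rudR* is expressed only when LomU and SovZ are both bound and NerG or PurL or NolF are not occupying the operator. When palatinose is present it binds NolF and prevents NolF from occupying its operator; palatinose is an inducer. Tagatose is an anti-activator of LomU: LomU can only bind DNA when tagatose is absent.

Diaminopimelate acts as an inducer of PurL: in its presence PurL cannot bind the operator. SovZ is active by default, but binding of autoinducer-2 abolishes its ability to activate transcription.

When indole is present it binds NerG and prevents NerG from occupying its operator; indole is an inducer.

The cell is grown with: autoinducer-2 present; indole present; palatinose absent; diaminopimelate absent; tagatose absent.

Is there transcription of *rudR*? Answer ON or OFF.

OFF

Tagatose is absent, so LomU is active.
Indole is present, so NerG is inactive.
Diaminopimelate is absent, so PurL is active.
Autoinducer-2 is present, so SovZ is inactive.
Palatinose is absent, so NolF is active.
With repressor PurL bound, *rudR* is not transcribed.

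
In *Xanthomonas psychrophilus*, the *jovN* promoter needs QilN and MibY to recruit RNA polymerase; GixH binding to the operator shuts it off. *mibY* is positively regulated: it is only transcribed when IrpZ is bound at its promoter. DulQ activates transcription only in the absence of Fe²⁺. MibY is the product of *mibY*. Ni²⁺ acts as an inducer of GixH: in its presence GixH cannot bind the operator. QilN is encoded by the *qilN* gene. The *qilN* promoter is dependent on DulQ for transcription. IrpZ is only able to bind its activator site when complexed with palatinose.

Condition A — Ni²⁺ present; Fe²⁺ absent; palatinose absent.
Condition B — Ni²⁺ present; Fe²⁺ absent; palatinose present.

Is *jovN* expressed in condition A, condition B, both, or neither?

B only

Condition A:
Ni²⁺ is present, so GixH is inactive.
Fe²⁺ is absent, so DulQ is active.
No repressor is bound and DulQ is active, so *qilN* is transcribed.
So QilN is produced and active.
Palatinose is absent, so IrpZ is inactive.
Required activator IrpZ is absent, so *mibY* is not transcribed.
So MibY is not produced.
Required activator MibY is absent, so *jovN* is not transcribed.
→ *jovN* is OFF in A.
Condition B:
Ni²⁺ is present, so GixH is inactive.
Fe²⁺ is absent, so DulQ is active.
No repressor is bound and DulQ is active, so *qilN* is transcribed.
So QilN is produced and active.
Palatinose is present, so IrpZ is active.
No repressor is bound and IrpZ is active, so *mibY* is transcribed.
So MibY is produced and active.
No repressor is bound and QilN and MibY are active, so *jovN* is transcribed.
→ *jovN* is ON in B.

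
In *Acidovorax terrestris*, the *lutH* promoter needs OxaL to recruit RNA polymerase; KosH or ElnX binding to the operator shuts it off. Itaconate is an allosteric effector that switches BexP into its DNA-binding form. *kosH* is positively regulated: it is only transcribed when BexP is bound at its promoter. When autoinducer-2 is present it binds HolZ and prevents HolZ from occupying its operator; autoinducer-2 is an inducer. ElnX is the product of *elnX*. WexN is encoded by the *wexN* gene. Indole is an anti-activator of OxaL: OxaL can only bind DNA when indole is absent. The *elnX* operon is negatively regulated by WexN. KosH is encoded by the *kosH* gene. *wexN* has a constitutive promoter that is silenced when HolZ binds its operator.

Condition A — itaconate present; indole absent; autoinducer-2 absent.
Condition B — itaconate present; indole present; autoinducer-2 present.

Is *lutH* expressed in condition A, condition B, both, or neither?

Condition A:
Itaconate is present, so BexP is active.
No repressor is bound and BexP is active, so *kosH* is transcribed.
So KosH is produced and active.
Indole is absent, so OxaL is active.
Autoinducer-2 is absent, so HolZ is active.
With repressor HolZ bound, *wexN* is not transcribed.
So WexN is not produced.
With no repressor bound, *elnX* is transcribed.
So ElnX is produced and active.
With repressor KosH bound, *lutH* is not transcribed.
→ *lutH* is OFF in A.
Condition B:
Itaconate is present, so BexP is active.
No repressor is bound and BexP is active, so *kosH* is transcribed.
So KosH is produced and active.
Indole is present, so OxaL is inactive.
Autoinducer-2 is present, so HolZ is inactive.
With no repressor bound, *wexN* is transcribed.
So WexN is produced and active.
With repressor WexN bound, *elnX* is not transcribed.
So ElnX is not produced.
With repressor KosH bound, *lutH* is not transcribed.
→ *lutH* is OFF in B.

neither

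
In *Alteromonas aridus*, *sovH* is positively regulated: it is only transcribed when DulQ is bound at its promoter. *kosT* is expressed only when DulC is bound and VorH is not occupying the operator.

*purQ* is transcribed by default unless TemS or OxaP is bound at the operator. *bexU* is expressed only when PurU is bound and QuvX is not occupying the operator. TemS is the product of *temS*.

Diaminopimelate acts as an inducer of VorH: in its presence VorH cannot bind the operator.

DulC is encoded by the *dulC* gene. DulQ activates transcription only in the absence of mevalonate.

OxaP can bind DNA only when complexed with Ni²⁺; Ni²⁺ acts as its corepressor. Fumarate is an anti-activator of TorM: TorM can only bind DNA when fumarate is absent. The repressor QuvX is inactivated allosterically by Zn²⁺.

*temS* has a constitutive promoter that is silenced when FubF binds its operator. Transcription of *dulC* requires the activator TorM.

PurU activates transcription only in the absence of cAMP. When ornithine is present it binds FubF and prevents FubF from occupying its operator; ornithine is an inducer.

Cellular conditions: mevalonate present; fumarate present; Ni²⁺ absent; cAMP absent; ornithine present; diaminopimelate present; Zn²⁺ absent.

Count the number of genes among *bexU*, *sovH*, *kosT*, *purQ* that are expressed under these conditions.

0

Zn²⁺ is absent, so QuvX is active.
cAMP is absent, so PurU is active.
With repressor QuvX bound, *bexU* is not transcribed.
→ *bexU* is OFF.
Mevalonate is present, so DulQ is inactive.
Required activator DulQ is absent, so *sovH* is not transcribed.
→ *sovH* is OFF.
Diaminopimelate is present, so VorH is inactive.
Fumarate is present, so TorM is inactive.
Required activator TorM is absent, so *dulC* is not transcribed.
So DulC is not produced.
Required activator DulC is absent, so *kosT* is not transcribed.
→ *kosT* is OFF.
Ornithine is present, so FubF is inactive.
With no repressor bound, *temS* is transcribed.
So TemS is produced and active.
Ni²⁺ is absent, so OxaP is inactive.
With repressor TemS bound, *purQ* is not transcribed.
→ *purQ* is OFF.
0 of the 4 genes are transcribed.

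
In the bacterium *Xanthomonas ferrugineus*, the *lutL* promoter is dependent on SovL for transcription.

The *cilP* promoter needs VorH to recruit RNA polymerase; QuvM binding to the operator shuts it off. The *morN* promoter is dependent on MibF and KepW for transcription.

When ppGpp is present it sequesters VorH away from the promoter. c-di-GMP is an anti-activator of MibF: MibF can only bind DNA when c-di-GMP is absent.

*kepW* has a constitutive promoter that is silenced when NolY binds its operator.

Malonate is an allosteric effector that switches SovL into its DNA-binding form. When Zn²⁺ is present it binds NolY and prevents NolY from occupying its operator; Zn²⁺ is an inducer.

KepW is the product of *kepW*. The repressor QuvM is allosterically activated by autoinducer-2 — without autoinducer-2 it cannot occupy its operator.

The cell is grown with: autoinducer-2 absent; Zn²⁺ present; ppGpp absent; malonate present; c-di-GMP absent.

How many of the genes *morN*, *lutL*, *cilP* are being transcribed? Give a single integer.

3

c-di-GMP is absent, so MibF is active.
Zn²⁺ is present, so NolY is inactive.
With no repressor bound, *kepW* is transcribed.
So KepW is produced and active.
No repressor is bound and MibF and KepW are active, so *morN* is transcribed.
→ *morN* is ON.
Malonate is present, so SovL is active.
No repressor is bound and SovL is active, so *lutL* is transcribed.
→ *lutL* is ON.
ppGpp is absent, so VorH is active.
Autoinducer-2 is absent, so QuvM is inactive.
No repressor is bound and VorH is active, so *cilP* is transcribed.
→ *cilP* is ON.
3 of the 3 genes are transcribed.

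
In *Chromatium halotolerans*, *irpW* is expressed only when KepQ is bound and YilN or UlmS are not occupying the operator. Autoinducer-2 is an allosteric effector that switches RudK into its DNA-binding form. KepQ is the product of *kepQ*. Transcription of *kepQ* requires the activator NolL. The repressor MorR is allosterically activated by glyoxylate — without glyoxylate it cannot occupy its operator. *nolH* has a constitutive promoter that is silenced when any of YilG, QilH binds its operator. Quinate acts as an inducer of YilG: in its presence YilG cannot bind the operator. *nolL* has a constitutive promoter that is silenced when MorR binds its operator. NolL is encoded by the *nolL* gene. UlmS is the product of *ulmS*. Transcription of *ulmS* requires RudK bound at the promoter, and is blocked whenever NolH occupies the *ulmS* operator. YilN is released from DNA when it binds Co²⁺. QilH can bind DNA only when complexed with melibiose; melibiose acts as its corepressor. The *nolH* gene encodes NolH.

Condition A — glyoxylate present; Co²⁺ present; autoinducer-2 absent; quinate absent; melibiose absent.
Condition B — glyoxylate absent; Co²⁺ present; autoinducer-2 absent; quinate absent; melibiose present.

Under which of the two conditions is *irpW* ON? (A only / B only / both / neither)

B only

Condition A:
Glyoxylate is present, so MorR is active.
With repressor MorR bound, *nolL* is not transcribed.
So NolL is not produced.
Required activator NolL is absent, so *kepQ* is not transcribed.
So KepQ is not produced.
Co²⁺ is present, so YilN is inactive.
Autoinducer-2 is absent, so RudK is inactive.
Quinate is absent, so YilG is active.
Melibiose is absent, so QilH is inactive.
With repressor YilG bound, *nolH* is not transcribed.
So NolH is not produced.
Required activator RudK is absent, so *ulmS* is not transcribed.
So UlmS is not produced.
Required activator KepQ is absent, so *irpW* is not transcribed.
→ *irpW* is OFF in A.
Condition B:
Glyoxylate is absent, so MorR is inactive.
With no repressor bound, *nolL* is transcribed.
So NolL is produced and active.
No repressor is bound and NolL is active, so *kepQ* is transcribed.
So KepQ is produced and active.
Co²⁺ is present, so YilN is inactive.
Autoinducer-2 is absent, so RudK is inactive.
Quinate is absent, so YilG is active.
Melibiose is present, so QilH is active.
With repressor YilG bound, *nolH* is not transcribed.
So NolH is not produced.
Required activator RudK is absent, so *ulmS* is not transcribed.
So UlmS is not produced.
No repressor is bound and KepQ is active, so *irpW* is transcribed.
→ *irpW* is ON in B.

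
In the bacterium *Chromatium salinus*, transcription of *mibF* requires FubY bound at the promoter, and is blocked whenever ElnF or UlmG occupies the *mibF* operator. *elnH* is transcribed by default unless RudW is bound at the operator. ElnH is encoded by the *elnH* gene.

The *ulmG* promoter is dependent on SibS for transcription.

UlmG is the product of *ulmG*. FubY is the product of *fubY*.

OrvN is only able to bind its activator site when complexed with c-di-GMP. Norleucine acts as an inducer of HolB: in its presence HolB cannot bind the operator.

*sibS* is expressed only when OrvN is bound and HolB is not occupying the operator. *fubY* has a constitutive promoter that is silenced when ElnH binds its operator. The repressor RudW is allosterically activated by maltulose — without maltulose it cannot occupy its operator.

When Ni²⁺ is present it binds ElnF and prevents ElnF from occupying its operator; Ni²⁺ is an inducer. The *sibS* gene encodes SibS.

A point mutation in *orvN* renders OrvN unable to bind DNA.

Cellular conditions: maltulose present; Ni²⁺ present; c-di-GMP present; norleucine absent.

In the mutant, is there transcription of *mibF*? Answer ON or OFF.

Ni²⁺ is present, so ElnF is inactive.
Maltulose is present, so RudW is active.
With repressor RudW bound, *elnH* is not transcribed.
So ElnH is not produced.
With no repressor bound, *fubY* is transcribed.
So FubY is produced and active.
Norleucine is absent, so HolB is active.
OrvN is non-functional in this strain, so it has no effect.
With repressor HolB bound, *sibS* is not transcribed.
So SibS is not produced.
Required activator SibS is absent, so *ulmG* is not transcribed.
So UlmG is not produced.
No repressor is bound and FubY is active, so *mibF* is transcribed.

ON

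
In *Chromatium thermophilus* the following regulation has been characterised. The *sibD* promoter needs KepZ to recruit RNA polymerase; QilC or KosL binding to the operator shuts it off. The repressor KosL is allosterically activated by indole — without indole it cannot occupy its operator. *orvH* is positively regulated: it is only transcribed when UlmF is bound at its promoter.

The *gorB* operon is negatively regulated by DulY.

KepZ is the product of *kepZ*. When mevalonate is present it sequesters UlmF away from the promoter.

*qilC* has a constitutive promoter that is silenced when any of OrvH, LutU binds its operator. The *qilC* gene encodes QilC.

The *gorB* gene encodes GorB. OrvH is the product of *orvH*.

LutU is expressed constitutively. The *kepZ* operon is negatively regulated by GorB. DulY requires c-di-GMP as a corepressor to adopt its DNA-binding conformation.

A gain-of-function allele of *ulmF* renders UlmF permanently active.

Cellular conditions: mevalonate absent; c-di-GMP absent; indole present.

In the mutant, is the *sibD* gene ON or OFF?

OFF

c-di-GMP is absent, so DulY is inactive.
With no repressor bound, *gorB* is transcribed.
So GorB is produced and active.
With repressor GorB bound, *kepZ* is not transcribed.
So KepZ is not produced.
UlmF is constitutively active in this strain.
No repressor is bound and UlmF is active, so *orvH* is transcribed.
So OrvH is produced and active.
LutU is produced constitutively and is active.
With repressor OrvH bound, *qilC* is not transcribed.
So QilC is not produced.
Indole is present, so KosL is active.
With repressor KosL bound, *sibD* is not transcribed.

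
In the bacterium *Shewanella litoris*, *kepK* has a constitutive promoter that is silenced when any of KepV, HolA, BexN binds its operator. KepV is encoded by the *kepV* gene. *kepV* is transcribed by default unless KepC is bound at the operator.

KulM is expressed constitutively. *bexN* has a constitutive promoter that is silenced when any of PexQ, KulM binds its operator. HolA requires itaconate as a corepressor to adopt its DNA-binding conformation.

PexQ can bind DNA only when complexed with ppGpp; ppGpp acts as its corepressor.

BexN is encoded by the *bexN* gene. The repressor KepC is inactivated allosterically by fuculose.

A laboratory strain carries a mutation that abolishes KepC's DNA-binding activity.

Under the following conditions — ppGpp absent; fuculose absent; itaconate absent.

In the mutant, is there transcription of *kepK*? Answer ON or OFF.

OFF

KepC is non-functional in this strain, so it has no effect.
With no repressor bound, *kepV* is transcribed.
So KepV is produced and active.
Itaconate is absent, so HolA is inactive.
ppGpp is absent, so PexQ is inactive.
KulM is produced constitutively and is active.
With repressor KulM bound, *bexN* is not transcribed.
So BexN is not produced.
With repressor KepV bound, *kepK* is not transcribed.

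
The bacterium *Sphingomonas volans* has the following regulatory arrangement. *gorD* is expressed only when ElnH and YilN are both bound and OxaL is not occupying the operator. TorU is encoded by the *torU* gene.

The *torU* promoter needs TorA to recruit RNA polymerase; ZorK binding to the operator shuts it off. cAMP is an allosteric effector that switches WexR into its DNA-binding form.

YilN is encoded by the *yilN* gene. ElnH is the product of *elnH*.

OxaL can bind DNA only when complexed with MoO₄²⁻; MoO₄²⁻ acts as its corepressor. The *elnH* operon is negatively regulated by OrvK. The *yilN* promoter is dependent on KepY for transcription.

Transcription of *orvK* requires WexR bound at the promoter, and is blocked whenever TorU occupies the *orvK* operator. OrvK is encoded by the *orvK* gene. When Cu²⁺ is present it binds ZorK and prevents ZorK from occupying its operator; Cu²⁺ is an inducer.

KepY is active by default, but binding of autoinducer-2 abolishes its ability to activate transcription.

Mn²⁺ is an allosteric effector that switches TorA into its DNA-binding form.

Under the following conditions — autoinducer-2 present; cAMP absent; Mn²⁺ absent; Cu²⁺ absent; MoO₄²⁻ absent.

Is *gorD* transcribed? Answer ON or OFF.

MoO₄²⁻ is absent, so OxaL is inactive.
Cu²⁺ is absent, so ZorK is active.
Mn²⁺ is absent, so TorA is inactive.
With repressor ZorK bound, *torU* is not transcribed.
So TorU is not produced.
cAMP is absent, so WexR is inactive.
Required activator WexR is absent, so *orvK* is not transcribed.
So OrvK is not produced.
With no repressor bound, *elnH* is transcribed.
So ElnH is produced and active.
Autoinducer-2 is present, so KepY is inactive.
Required activator KepY is absent, so *yilN* is not transcribed.
So YilN is not produced.
Required activator YilN is absent, so *gorD* is not transcribed.

OFF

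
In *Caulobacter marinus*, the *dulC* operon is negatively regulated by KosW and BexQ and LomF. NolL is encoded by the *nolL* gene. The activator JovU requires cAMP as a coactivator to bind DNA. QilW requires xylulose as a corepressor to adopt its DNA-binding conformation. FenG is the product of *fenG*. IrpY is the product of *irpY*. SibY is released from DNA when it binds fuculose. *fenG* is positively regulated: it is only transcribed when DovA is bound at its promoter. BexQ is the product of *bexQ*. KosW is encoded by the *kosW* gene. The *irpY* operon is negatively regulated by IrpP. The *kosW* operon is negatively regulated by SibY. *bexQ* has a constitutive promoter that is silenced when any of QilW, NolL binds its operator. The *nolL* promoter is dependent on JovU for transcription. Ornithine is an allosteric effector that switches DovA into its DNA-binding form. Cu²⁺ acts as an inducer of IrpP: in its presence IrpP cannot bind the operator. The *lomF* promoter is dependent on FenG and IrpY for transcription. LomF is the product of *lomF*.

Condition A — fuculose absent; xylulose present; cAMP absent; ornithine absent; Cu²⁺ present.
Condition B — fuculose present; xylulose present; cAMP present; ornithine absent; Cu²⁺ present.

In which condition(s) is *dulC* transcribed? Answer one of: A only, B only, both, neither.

A only

Condition A:
Fuculose is absent, so SibY is active.
With repressor SibY bound, *kosW* is not transcribed.
So KosW is not produced.
Xylulose is present, so QilW is active.
cAMP is absent, so JovU is inactive.
Required activator JovU is absent, so *nolL* is not transcribed.
So NolL is not produced.
With repressor QilW bound, *bexQ* is not transcribed.
So BexQ is not produced.
Ornithine is absent, so DovA is inactive.
Required activator DovA is absent, so *fenG* is not transcribed.
So FenG is not produced.
Cu²⁺ is present, so IrpP is inactive.
With no repressor bound, *irpY* is transcribed.
So IrpY is produced and active.
Required activator FenG is absent, so *lomF* is not transcribed.
So LomF is not produced.
With no repressor bound, *dulC* is transcribed.
→ *dulC* is ON in A.
Condition B:
Fuculose is present, so SibY is inactive.
With no repressor bound, *kosW* is transcribed.
So KosW is produced and active.
Xylulose is present, so QilW is active.
cAMP is present, so JovU is active.
No repressor is bound and JovU is active, so *nolL* is transcribed.
So NolL is produced and active.
With repressor QilW bound, *bexQ* is not transcribed.
So BexQ is not produced.
Ornithine is absent, so DovA is inactive.
Required activator DovA is absent, so *fenG* is not transcribed.
So FenG is not produced.
Cu²⁺ is present, so IrpP is inactive.
With no repressor bound, *irpY* is transcribed.
So IrpY is produced and active.
Required activator FenG is absent, so *lomF* is not transcribed.
So LomF is not produced.
With repressor KosW bound, *dulC* is not transcribed.
→ *dulC* is OFF in B.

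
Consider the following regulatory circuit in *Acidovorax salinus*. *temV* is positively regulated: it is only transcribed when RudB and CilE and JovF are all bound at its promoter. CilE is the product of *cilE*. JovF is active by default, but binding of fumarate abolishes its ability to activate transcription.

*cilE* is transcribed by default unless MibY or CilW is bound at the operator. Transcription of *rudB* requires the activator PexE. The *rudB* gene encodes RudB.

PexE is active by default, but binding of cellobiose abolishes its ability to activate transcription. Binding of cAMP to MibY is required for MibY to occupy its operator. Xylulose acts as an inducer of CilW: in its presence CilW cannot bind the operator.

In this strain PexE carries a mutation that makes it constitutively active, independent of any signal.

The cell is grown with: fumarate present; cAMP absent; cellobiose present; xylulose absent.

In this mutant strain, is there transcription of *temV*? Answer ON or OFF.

OFF

PexE is constitutively active in this strain.
No repressor is bound and PexE is active, so *rudB* is transcribed.
So RudB is produced and active.
cAMP is absent, so MibY is inactive.
Xylulose is absent, so CilW is active.
With repressor CilW bound, *cilE* is not transcribed.
So CilE is not produced.
Fumarate is present, so JovF is inactive.
Required activator CilE is absent, so *temV* is not transcribed.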